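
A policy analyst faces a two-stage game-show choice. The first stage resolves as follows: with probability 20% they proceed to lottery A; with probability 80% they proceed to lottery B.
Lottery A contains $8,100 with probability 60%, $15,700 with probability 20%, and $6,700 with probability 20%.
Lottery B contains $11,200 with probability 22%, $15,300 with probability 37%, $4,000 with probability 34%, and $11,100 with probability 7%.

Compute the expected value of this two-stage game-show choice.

EV(A) = 0.6 × 8100 + 0.2 × 15700 + 0.2 × 6700 = 4860 + 3140 + 1340 = 9340
EV(B) = 0.22 × 11200 + 0.37 × 15300 + 0.34 × 4000 + 0.07 × 11100 = 2464 + 5661 + 1360 + 777 = 10262
Overall = 0.2 × 9340 + 0.8 × 10262 = 1868 + 8209.6 = 10077.6

$10,077.60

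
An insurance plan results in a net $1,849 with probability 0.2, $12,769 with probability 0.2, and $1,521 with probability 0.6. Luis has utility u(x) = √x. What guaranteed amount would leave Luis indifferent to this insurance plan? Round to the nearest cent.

$2,981.16

E[u] = 0.2·√1849 + 0.2·√12769 + 0.6·√1521 = 0.2·43 + 0.2·113 + 0.6·39 = 54.6
CE = (54.6)² = 2981.16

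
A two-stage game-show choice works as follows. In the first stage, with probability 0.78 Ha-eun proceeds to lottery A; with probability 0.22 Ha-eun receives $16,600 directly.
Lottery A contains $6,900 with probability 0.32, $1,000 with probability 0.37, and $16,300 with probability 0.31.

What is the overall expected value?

EV(A) = 0.32 × 6900 + 0.37 × 1000 + 0.31 × 16300 = 2208 + 370 + 5053 = 7631
Branch B: 16600 (certain)
Overall = 0.78 × 7631 + 0.22 × 16600 = 5952.18 + 3652 = 9604.18

$9,604.18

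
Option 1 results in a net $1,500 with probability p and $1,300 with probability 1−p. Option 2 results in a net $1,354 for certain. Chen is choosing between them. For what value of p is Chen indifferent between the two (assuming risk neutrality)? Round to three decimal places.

p·1500 + (1−p)·1300 = 1354
200p + 1300 = 1354
p = (1354 − 1300) / 200

p = 0.270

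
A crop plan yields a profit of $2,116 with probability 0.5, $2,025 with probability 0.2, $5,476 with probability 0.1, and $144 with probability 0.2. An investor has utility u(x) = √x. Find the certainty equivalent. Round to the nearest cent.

E[u] = 0.5·√2116 + 0.2·√2025 + 0.1·√5476 + 0.2·√144 = 0.5·46 + 0.2·45 + 0.1·74 + 0.2·12 = 41.8
CE = (41.8)² = 1747.24

$1,747.24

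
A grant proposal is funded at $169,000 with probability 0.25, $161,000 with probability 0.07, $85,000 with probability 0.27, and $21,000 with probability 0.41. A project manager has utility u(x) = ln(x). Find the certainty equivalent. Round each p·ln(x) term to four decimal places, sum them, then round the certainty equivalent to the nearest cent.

E[u] = 0.25·ln(169000) + 0.07·ln(161000) + 0.27·ln(85000) + 0.41·ln(21000) = 3.0094 + 0.8392 + 3.0646 + 4.0804 = 10.9936
CE = e^10.9936 ≈ 59492.17

$59,492.17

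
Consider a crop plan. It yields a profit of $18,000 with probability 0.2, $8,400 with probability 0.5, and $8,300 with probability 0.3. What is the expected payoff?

$10,290

EV = 0.2 × 18000 + 0.5 × 8400 + 0.3 × 8300 = 3600 + 4200 + 2490 = 10290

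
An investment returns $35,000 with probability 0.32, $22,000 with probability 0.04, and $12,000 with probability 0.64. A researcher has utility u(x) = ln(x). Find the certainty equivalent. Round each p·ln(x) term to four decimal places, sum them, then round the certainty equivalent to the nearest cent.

E[u] = 0.32·ln(35000) + 0.04·ln(22000) + 0.64·ln(12000) = 3.3482 + 0.4000 + 6.0113 = 9.7595
CE = e^9.7595 ≈ 17317.97

$17,317.97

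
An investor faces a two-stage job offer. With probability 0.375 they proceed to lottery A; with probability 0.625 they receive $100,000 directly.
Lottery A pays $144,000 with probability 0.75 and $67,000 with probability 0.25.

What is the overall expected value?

$109,281.25

EV(A) = 0.75 × 144000 + 0.25 × 67000 = 108000 + 16750 = 124750
Branch B: 100000 (certain)
Overall = 0.375 × 124750 + 0.625 × 100000 = 46781.25 + 62500 = 109281.25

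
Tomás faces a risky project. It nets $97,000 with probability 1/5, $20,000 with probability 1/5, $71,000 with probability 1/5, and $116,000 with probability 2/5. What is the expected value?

$84,000

EV = 1/5 × 97000 + 1/5 × 20000 + 1/5 × 71000 + 2/5 × 116000 = 19400 + 4000 + 14200 + 46400 = 84000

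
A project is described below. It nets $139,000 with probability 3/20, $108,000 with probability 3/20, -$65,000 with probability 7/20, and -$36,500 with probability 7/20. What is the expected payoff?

EV = 3/20 × 139000 + 3/20 × 108000 + 7/20 × (-65000) + 7/20 × (-36500) = 20850 + 16200 − 22750 − 12775 = 1525

$1,525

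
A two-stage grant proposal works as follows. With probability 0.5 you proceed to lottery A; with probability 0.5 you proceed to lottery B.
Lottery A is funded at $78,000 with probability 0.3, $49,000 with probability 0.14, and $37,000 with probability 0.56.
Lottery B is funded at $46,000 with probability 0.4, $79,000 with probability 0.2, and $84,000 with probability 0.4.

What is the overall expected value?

$59,390

EV(A) = 0.3 × 78000 + 0.14 × 49000 + 0.56 × 37000 = 23400 + 6860 + 20720 = 50980
EV(B) = 0.4 × 46000 + 0.2 × 79000 + 0.4 × 84000 = 18400 + 15800 + 33600 = 67800
Overall = 0.5 × 50980 + 0.5 × 67800 = 25490 + 33900 = 59390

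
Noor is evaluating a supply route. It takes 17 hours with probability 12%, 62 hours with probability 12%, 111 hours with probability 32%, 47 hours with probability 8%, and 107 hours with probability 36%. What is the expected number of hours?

EV = 0.12 × 17 + 0.12 × 62 + 0.32 × 111 + 0.08 × 47 + 0.36 × 107 = 2.04 + 7.44 + 35.52 + 3.76 + 38.52 = 87.28

87.28 hours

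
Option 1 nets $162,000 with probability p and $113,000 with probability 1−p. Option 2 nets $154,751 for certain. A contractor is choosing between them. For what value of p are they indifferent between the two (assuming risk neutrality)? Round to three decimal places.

p = 0.852

p·162000 + (1−p)·113000 = 154751
49000p + 113000 = 154751
p = (154751 − 113000) / 49000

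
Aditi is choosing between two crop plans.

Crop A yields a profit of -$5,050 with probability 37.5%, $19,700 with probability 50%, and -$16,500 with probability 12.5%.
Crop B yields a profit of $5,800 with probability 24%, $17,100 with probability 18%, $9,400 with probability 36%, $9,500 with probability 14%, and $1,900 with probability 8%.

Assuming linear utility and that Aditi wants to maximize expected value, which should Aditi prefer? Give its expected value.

Crop A = 0.375 × (-5050) + 0.5 × 19700 + 0.125 × (-16500) = -1893.75 + 9850 − 2062.5 = 5893.75
Crop B = 0.24 × 5800 + 0.18 × 17100 + 0.36 × 9400 + 0.14 × 9500 + 0.08 × 1900 = 1392 + 3078 + 3384 + 1330 + 152 = 9336

Crop B ($9,336)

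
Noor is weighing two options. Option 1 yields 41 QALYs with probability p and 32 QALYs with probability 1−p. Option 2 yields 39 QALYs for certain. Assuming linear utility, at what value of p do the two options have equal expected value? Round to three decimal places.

p = 0.778

p·41 + (1−p)·32 = 39
9p + 32 = 39
p = (39 − 32) / 9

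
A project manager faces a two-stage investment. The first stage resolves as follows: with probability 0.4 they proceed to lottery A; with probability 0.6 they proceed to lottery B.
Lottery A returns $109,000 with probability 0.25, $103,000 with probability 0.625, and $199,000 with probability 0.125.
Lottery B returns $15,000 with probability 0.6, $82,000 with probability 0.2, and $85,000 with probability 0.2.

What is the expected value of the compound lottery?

EV(A) = 0.25 × 109000 + 0.625 × 103000 + 0.125 × 199000 = 27250 + 64375 + 24875 = 116500
EV(B) = 0.6 × 15000 + 0.2 × 82000 + 0.2 × 85000 = 9000 + 16400 + 17000 = 42400
Overall = 0.4 × 116500 + 0.6 × 42400 = 46600 + 25440 = 72040

$72,040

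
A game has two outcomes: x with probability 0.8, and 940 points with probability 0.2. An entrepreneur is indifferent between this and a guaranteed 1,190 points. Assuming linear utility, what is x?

0.8·x + 0.2·940 = 1190
0.8·x = 1190 − 188 = 1002
x = 1002 / 0.8 = 1252.5

x = 1252.5 points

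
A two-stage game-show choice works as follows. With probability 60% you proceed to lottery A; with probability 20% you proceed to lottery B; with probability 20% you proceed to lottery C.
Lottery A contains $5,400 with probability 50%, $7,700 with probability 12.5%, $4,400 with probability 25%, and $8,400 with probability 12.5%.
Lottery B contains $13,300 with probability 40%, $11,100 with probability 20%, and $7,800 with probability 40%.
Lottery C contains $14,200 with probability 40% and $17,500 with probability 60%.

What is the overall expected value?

$8,855.50

EV(A) = 0.5 × 5400 + 0.125 × 7700 + 0.25 × 4400 + 0.125 × 8400 = 2700 + 962.5 + 1100 + 1050 = 5812.5
EV(B) = 0.4 × 13300 + 0.2 × 11100 + 0.4 × 7800 = 5320 + 2220 + 3120 = 10660
EV(C) = 0.4 × 14200 + 0.6 × 17500 = 5680 + 10500 = 16180
Overall = 0.6 × 5812.5 + 0.2 × 10660 + 0.2 × 16180 = 3487.5 + 2132 + 3236 = 8855.5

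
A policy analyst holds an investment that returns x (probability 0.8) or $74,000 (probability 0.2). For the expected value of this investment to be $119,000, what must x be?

x = $130,250

0.8·x + 0.2·74000 = 119000
0.8·x = 119000 − 14800 = 104200
x = 104200 / 0.8 = 130250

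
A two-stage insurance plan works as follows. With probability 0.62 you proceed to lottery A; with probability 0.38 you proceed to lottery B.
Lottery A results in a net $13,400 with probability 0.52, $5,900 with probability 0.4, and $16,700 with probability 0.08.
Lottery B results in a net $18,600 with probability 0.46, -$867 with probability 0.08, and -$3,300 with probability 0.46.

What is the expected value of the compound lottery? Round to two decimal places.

EV(A) = 0.52 × 13400 + 0.4 × 5900 + 0.08 × 16700 = 6968 + 2360 + 1336 = 10664
EV(B) = 0.46 × 18600 + 0.08 × (-867) + 0.46 × (-3300) = 8556 − 69.36 − 1518 = 6968.64
Overall = 0.62 × 10664 + 0.38 × 6968.64 = 6611.68 + 2648.0832 = 9259.7632

$9,259.76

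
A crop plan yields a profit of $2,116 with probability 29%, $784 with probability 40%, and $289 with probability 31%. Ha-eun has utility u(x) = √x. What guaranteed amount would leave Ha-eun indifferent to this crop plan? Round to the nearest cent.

$888.64

E[u] = 0.29·√2116 + 0.4·√784 + 0.31·√289 = 0.29·46 + 0.4·28 + 0.31·17 = 29.81
CE = (29.81)² = 888.6361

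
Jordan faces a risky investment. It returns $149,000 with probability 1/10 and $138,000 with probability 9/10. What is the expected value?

EV = 1/10 × 149000 + 9/10 × 138000 = 14900 + 124200 = 139100

$139,100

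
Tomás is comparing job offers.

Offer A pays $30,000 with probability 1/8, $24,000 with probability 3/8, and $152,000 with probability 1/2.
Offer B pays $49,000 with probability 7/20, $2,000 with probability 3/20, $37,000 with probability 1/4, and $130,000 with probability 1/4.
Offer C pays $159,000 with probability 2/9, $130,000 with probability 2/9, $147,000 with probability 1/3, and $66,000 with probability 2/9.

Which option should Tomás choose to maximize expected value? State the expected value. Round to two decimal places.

Offer A = 1/8 × 30000 + 3/8 × 24000 + 1/2 × 152000 = 3750 + 9000 + 76000 = 88750
Offer B = 7/20 × 49000 + 3/20 × 2000 + 1/4 × 37000 + 1/4 × 130000 = 17150 + 300 + 9250 + 32500 = 59200
Offer C = 2/9 × 159000 + 2/9 × 130000 + 1/3 × 147000 + 2/9 × 66000 = 35333.3333 + 28888.8889 + 49000 + 14666.6667 = 127888.8889

Offer C ($127,888.89)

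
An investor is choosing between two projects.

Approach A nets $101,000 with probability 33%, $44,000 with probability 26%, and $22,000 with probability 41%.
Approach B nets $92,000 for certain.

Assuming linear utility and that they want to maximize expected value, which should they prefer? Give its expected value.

Approach B ($92,000)

Approach A = 0.33 × 101000 + 0.26 × 44000 + 0.41 × 22000 = 33330 + 11440 + 9020 = 53790
Approach B: 92000 (certain)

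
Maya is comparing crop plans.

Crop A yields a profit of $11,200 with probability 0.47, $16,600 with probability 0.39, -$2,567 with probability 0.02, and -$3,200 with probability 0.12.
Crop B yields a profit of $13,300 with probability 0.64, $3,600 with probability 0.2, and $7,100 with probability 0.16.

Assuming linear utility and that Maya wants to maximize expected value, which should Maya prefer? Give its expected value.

Crop A ($11,302.66)

Crop A = 0.47 × 11200 + 0.39 × 16600 + 0.02 × (-2567) + 0.12 × (-3200) = 5264 + 6474 − 51.34 − 384 = 11302.66
Crop B = 0.64 × 13300 + 0.2 × 3600 + 0.16 × 7100 = 8512 + 720 + 1136 = 10368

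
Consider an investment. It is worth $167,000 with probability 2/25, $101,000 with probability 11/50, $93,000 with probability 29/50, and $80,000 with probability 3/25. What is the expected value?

EV = 2/25 × 167000 + 11/50 × 101000 + 29/50 × 93000 + 3/25 × 80000 = 13360 + 22220 + 53940 + 9600 = 99120

$99,120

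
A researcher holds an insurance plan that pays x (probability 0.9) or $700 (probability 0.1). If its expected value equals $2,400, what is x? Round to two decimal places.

x = $2,588.89

0.9·x + 0.1·700 = 2400
0.9·x = 2400 − 70 = 2330
x = 2330 / 0.9 = 2588.8889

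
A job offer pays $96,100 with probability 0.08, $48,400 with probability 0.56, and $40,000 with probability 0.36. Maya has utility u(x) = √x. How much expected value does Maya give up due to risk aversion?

E[u] = 0.08·√96100 + 0.56·√48400 + 0.36·√40000 = 0.08·310 + 0.56·220 + 0.36·200 = 220
CE = (220)² = 48400
Risk premium = EV − CE = 49192 − 48400 = 792

$792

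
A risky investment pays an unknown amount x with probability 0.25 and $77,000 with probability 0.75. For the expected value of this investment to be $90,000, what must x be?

0.25·x + 0.75·77000 = 90000
0.25·x = 90000 − 57750 = 32250
x = 32250 / 0.25 = 129000

x = $129,000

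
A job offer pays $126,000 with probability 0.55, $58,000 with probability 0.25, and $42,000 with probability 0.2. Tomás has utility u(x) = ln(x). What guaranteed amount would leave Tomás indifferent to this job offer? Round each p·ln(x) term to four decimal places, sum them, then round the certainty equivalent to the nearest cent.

E[u] = 0.55·ln(126000) + 0.25·ln(58000) + 0.2·ln(42000) = 6.4592 + 2.7420 + 2.1291 = 11.3303
CE = e^11.3303 ≈ 83308.01

$83,308.01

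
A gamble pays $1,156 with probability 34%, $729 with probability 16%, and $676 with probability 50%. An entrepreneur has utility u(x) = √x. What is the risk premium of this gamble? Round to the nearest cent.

E[u] = 0.34·√1156 + 0.16·√729 + 0.5·√676 = 0.34·34 + 0.16·27 + 0.5·26 = 28.88
CE = (28.88)² = 834.0544
Risk premium = EV − CE = 847.68 − 834.0544 = 13.6256

$13.63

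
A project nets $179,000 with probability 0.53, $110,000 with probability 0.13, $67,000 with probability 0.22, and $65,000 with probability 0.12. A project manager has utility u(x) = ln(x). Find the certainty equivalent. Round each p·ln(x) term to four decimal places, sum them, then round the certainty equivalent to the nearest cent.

E[u] = 0.53·ln(179000) + 0.13·ln(110000) + 0.22·ln(67000) + 0.12·ln(65000) = 6.4104 + 1.5091 + 2.4447 + 1.3299 = 11.6941
CE = e^11.6941 ≈ 119862.44

$119,862.44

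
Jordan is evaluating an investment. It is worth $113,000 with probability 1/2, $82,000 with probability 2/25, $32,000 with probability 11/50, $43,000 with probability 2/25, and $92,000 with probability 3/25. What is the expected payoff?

EV = 1/2 × 113000 + 2/25 × 82000 + 11/50 × 32000 + 2/25 × 43000 + 3/25 × 92000 = 56500 + 6560 + 7040 + 3440 + 11040 = 84580

$84,580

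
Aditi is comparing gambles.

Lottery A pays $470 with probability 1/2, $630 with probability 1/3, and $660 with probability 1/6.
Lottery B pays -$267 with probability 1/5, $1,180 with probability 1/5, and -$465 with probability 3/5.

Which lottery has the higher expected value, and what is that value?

Lottery A = 1/2 × 470 + 1/3 × 630 + 1/6 × 660 = 235 + 210 + 110 = 555
Lottery B = 1/5 × (-267) + 1/5 × 1180 + 3/5 × (-465) = -53.4 + 236 − 279 = -96.4

Lottery A ($555)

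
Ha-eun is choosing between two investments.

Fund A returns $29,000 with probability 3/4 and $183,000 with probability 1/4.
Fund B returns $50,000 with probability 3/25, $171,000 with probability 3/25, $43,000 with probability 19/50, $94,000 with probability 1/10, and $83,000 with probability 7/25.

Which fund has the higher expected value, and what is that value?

Fund B ($75,500)

Fund A = 3/4 × 29000 + 1/4 × 183000 = 21750 + 45750 = 67500
Fund B = 3/25 × 50000 + 3/25 × 171000 + 19/50 × 43000 + 1/10 × 94000 + 7/25 × 83000 = 6000 + 20520 + 16340 + 9400 + 23240 = 75500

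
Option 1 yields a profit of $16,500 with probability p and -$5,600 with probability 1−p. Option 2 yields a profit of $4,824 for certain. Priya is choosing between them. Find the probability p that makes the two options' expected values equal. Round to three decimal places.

p·16500 + (1−p)·(-5600) = 4824
22100p − 5600 = 4824
p = (4824 + 5600) / 22100

p = 0.472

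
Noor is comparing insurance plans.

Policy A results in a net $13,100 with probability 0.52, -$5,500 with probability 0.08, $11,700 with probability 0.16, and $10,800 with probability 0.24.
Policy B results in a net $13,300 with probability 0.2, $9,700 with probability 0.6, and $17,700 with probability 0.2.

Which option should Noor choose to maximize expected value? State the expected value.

Policy A = 0.52 × 13100 + 0.08 × (-5500) + 0.16 × 11700 + 0.24 × 10800 = 6812 − 440 + 1872 + 2592 = 10836
Policy B = 0.2 × 13300 + 0.6 × 9700 + 0.2 × 17700 = 2660 + 5820 + 3540 = 12020

Policy B ($12,020)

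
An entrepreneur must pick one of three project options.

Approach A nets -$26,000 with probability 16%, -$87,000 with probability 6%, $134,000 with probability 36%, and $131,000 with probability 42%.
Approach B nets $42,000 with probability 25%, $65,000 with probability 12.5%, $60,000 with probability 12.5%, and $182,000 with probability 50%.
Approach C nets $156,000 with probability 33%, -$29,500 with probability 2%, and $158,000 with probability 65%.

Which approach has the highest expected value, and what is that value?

Approach A = 0.16 × (-26000) + 0.06 × (-87000) + 0.36 × 134000 + 0.42 × 131000 = -4160 − 5220 + 48240 + 55020 = 93880
Approach B = 0.25 × 42000 + 0.125 × 65000 + 0.125 × 60000 + 0.5 × 182000 = 10500 + 8125 + 7500 + 91000 = 117125
Approach C = 0.33 × 156000 + 0.02 × (-29500) + 0.65 × 158000 = 51480 − 590 + 102700 = 153590

Approach C ($153,590)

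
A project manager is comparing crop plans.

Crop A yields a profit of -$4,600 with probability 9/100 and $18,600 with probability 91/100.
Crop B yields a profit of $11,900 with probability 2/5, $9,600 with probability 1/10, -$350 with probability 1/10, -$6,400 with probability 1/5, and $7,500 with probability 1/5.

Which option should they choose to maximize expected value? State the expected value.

Crop A ($16,512)

Crop A = 9/100 × (-4600) + 91/100 × 18600 = -414 + 16926 = 16512
Crop B = 2/5 × 11900 + 1/10 × 9600 + 1/10 × (-350) + 1/5 × (-6400) + 1/5 × 7500 = 4760 + 960 − 35 − 1280 + 1500 = 5905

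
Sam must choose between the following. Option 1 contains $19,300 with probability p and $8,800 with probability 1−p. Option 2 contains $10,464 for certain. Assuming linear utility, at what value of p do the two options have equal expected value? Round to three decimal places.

p = 0.158

p·19300 + (1−p)·8800 = 10464
10500p + 8800 = 10464
p = (10464 − 8800) / 10500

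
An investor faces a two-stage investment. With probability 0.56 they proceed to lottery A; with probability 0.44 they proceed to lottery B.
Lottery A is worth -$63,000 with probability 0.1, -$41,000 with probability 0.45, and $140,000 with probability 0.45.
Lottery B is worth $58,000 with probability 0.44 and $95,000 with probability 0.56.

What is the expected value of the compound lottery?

EV(A) = 0.1 × (-63000) + 0.45 × (-41000) + 0.45 × 140000 = -6300 − 18450 + 63000 = 38250
EV(B) = 0.44 × 58000 + 0.56 × 95000 = 25520 + 53200 = 78720
Overall = 0.56 × 38250 + 0.44 × 78720 = 21420 + 34636.8 = 56056.8

$56,056.80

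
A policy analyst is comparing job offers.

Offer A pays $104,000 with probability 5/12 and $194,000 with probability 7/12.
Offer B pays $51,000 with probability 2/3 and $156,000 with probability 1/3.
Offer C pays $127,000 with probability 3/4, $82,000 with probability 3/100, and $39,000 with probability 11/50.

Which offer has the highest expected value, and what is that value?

Offer A ($156,500)

Offer A = 5/12 × 104000 + 7/12 × 194000 = 43333.3333 + 113166.6667 = 156500
Offer B = 2/3 × 51000 + 1/3 × 156000 = 34000 + 52000 = 86000
Offer C = 3/4 × 127000 + 3/100 × 82000 + 11/50 × 39000 = 95250 + 2460 + 8580 = 106290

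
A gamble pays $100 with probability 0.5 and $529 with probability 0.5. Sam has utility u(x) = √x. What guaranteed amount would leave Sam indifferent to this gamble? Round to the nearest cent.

E[u] = 0.5·√100 + 0.5·√529 = 0.5·10 + 0.5·23 = 16.5
CE = (16.5)² = 272.25

$272.25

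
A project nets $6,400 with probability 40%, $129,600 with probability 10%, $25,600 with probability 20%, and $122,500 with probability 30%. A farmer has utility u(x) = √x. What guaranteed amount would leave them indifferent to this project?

E[u] = 0.4·√6400 + 0.1·√129600 + 0.2·√25600 + 0.3·√122500 = 0.4·80 + 0.1·360 + 0.2·160 + 0.3·350 = 205
CE = (205)² = 42025

$42,025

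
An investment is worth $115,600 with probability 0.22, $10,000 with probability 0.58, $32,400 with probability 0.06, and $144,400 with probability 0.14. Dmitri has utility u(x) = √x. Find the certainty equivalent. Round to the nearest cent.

$38,730.24

E[u] = 0.22·√115600 + 0.58·√10000 + 0.06·√32400 + 0.14·√144400 = 0.22·340 + 0.58·100 + 0.06·180 + 0.14·380 = 196.8
CE = (196.8)² = 38730.24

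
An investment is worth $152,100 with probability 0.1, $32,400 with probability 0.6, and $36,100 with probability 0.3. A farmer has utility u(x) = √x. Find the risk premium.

E[u] = 0.1·√152100 + 0.6·√32400 + 0.3·√36100 = 0.1·390 + 0.6·180 + 0.3·190 = 204
CE = (204)² = 41616
Risk premium = EV − CE = 45480 − 41616 = 3864

$3,864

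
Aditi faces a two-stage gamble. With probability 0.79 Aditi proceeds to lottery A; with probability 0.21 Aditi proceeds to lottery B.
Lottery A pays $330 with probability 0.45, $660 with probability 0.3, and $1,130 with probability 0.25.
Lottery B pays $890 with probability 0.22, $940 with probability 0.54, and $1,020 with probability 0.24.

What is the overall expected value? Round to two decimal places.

EV(A) = 0.45 × 330 + 0.3 × 660 + 0.25 × 1130 = 148.5 + 198 + 282.5 = 629
EV(B) = 0.22 × 890 + 0.54 × 940 + 0.24 × 1020 = 195.8 + 507.6 + 244.8 = 948.2
Overall = 0.79 × 629 + 0.21 × 948.2 = 496.91 + 199.122 = 696.032

$696.03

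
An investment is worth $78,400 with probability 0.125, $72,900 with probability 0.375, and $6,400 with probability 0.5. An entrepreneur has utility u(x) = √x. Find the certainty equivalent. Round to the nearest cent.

E[u] = 0.125·√78400 + 0.375·√72900 + 0.5·√6400 = 0.125·280 + 0.375·270 + 0.5·80 = 176.25
CE = (176.25)² = 31064.0625

$31,064.06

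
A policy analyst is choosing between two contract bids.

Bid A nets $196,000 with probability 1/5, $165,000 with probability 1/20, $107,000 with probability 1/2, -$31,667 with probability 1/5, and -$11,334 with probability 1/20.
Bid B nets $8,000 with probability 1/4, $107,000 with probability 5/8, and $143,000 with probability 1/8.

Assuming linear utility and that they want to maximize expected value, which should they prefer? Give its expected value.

Bid A = 1/5 × 196000 + 1/20 × 165000 + 1/2 × 107000 + 1/5 × (-31667) + 1/20 × (-11334) = 39200 + 8250 + 53500 − 6333.4 − 566.7 = 94049.9
Bid B = 1/4 × 8000 + 5/8 × 107000 + 1/8 × 143000 = 2000 + 66875 + 17875 = 86750

Bid A ($94,049.90)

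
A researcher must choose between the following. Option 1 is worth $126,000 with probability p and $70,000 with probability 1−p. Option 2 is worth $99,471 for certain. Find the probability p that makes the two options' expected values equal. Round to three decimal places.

p = 0.526

p·126000 + (1−p)·70000 = 99471
56000p + 70000 = 99471
p = (99471 − 70000) / 56000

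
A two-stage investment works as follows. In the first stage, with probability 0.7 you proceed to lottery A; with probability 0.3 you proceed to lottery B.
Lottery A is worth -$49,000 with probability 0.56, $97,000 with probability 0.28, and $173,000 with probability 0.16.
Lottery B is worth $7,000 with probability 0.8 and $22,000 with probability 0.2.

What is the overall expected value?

$22,180

EV(A) = 0.56 × (-49000) + 0.28 × 97000 + 0.16 × 173000 = -27440 + 27160 + 27680 = 27400
EV(B) = 0.8 × 7000 + 0.2 × 22000 = 5600 + 4400 = 10000
Overall = 0.7 × 27400 + 0.3 × 10000 = 19180 + 3000 = 22180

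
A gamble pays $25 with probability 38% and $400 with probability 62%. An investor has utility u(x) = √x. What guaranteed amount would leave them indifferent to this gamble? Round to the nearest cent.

E[u] = 0.38·√25 + 0.62·√400 = 0.38·5 + 0.62·20 = 14.3
CE = (14.3)² = 204.49

$204.49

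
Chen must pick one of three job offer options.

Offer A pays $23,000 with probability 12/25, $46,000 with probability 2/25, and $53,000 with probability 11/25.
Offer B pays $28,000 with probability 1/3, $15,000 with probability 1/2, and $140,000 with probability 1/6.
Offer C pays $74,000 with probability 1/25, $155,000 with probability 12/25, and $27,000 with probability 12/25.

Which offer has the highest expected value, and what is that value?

Offer A = 12/25 × 23000 + 2/25 × 46000 + 11/25 × 53000 = 11040 + 3680 + 23320 = 38040
Offer B = 1/3 × 28000 + 1/2 × 15000 + 1/6 × 140000 = 9333.3333 + 7500 + 23333.3333 = 40166.6667
Offer C = 1/25 × 74000 + 12/25 × 155000 + 12/25 × 27000 = 2960 + 74400 + 12960 = 90320

Offer C ($90,320)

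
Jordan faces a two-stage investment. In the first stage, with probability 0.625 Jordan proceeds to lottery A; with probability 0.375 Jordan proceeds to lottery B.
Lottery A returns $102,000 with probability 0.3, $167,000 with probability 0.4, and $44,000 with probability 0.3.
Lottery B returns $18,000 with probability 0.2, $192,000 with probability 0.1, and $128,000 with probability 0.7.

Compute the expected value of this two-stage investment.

$111,275

EV(A) = 0.3 × 102000 + 0.4 × 167000 + 0.3 × 44000 = 30600 + 66800 + 13200 = 110600
EV(B) = 0.2 × 18000 + 0.1 × 192000 + 0.7 × 128000 = 3600 + 19200 + 89600 = 112400
Overall = 0.625 × 110600 + 0.375 × 112400 = 69125 + 42150 = 111275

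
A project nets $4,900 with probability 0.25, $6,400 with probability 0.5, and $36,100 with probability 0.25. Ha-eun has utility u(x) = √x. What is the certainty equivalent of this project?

$11,025

E[u] = 0.25·√4900 + 0.5·√6400 + 0.25·√36100 = 0.25·70 + 0.5·80 + 0.25·190 = 105
CE = (105)² = 11025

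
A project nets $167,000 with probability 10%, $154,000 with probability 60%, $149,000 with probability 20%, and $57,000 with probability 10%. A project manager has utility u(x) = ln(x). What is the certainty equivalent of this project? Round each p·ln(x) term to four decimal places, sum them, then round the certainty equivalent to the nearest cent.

E[u] = 0.1·ln(167000) + 0.6·ln(154000) + 0.2·ln(149000) + 0.1·ln(57000) = 1.2026 + 7.1668 + 2.3823 + 1.0951 = 11.8468
CE = e^11.8468 ≈ 139636.79

$139,636.79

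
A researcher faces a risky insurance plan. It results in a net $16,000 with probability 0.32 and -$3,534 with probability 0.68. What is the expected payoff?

$2,716.88

EV = 0.32 × 16000 + 0.68 × (-3534) = 5120 − 2403.12 = 2716.88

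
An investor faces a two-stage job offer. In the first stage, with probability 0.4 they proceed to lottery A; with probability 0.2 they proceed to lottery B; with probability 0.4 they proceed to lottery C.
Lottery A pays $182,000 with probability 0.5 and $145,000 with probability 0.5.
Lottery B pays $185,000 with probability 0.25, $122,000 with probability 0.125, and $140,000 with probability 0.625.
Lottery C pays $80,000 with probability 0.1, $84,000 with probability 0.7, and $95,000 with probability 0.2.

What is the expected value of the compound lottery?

EV(A) = 0.5 × 182000 + 0.5 × 145000 = 91000 + 72500 = 163500
EV(B) = 0.25 × 185000 + 0.125 × 122000 + 0.625 × 140000 = 46250 + 15250 + 87500 = 149000
EV(C) = 0.1 × 80000 + 0.7 × 84000 + 0.2 × 95000 = 8000 + 58800 + 19000 = 85800
Overall = 0.4 × 163500 + 0.2 × 149000 + 0.4 × 85800 = 65400 + 29800 + 34320 = 129520

$129,520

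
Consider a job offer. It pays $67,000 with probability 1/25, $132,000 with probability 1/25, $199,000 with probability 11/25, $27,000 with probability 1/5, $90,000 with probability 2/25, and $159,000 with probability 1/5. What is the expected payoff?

EV = 1/25 × 67000 + 1/25 × 132000 + 11/25 × 199000 + 1/5 × 27000 + 2/25 × 90000 + 1/5 × 159000 = 2680 + 5280 + 87560 + 5400 + 7200 + 31800 = 139920

$139,920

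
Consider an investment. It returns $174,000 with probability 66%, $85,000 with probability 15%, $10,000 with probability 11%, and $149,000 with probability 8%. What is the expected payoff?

$140,610

EV = 0.66 × 174000 + 0.15 × 85000 + 0.11 × 10000 + 0.08 × 149000 = 114840 + 12750 + 1100 + 11920 = 140610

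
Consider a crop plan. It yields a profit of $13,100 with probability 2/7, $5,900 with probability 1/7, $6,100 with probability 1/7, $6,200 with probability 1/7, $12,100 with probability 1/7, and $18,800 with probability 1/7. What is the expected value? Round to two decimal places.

EV = 2/7 × 13100 + 1/7 × 5900 + 1/7 × 6100 + 1/7 × 6200 + 1/7 × 12100 + 1/7 × 18800 = 3742.8571 + 842.8571 + 871.4286 + 885.7143 + 1728.5714 + 2685.7143 = 10757.1429

$10,757.14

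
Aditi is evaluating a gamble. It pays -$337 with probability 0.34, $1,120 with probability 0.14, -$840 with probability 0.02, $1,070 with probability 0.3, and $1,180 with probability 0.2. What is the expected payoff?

$582.42

EV = 0.34 × (-337) + 0.14 × 1120 + 0.02 × (-840) + 0.3 × 1070 + 0.2 × 1180 = -114.58 + 156.8 − 16.8 + 321 + 236 = 582.42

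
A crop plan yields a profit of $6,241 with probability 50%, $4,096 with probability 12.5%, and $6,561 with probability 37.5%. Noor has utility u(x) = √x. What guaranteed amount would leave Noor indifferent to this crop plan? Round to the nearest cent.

$6,064.52

E[u] = 0.5·√6241 + 0.125·√4096 + 0.375·√6561 = 0.5·79 + 0.125·64 + 0.375·81 = 77.875
CE = (77.875)² = 6064.515625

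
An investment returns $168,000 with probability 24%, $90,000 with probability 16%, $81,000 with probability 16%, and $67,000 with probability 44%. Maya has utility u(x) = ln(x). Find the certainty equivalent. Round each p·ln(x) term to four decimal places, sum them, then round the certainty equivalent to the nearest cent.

E[u] = 0.24·ln(168000) + 0.16·ln(90000) + 0.16·ln(81000) + 0.44·ln(67000) = 2.8876 + 1.8252 + 1.8084 + 4.8895 = 11.4107
CE = e^11.4107 ≈ 90282.60

$90,282.60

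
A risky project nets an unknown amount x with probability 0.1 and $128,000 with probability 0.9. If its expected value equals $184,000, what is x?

x = $688,000

0.1·x + 0.9·128000 = 184000
0.1·x = 184000 − 115200 = 68800
x = 68800 / 0.1 = 688000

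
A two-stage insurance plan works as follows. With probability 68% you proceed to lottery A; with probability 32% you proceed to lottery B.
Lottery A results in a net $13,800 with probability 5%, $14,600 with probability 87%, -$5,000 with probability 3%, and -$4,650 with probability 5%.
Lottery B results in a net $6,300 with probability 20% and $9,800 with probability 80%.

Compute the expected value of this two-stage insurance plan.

EV(A) = 0.05 × 13800 + 0.87 × 14600 + 0.03 × (-5000) + 0.05 × (-4650) = 690 + 12702 − 150 − 232.5 = 13009.5
EV(B) = 0.2 × 6300 + 0.8 × 9800 = 1260 + 7840 = 9100
Overall = 0.68 × 13009.5 + 0.32 × 9100 = 8846.46 + 2912 = 11758.46

$11,758.46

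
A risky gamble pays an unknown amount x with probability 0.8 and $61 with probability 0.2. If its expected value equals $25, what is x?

x = $16

0.8·x + 0.2·61 = 25
0.8·x = 25 − 12.2 = 12.8
x = 12.8 / 0.8 = 16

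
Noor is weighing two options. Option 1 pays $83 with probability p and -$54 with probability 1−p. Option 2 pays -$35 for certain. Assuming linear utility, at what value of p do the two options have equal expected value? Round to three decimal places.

p = 0.139

p·83 + (1−p)·(-54) = -35
137p − 54 = -35
p = (-35 + 54) / 137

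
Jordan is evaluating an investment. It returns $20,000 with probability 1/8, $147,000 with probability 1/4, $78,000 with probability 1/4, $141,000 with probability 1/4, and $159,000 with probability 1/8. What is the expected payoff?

EV = 1/8 × 20000 + 1/4 × 147000 + 1/4 × 78000 + 1/4 × 141000 + 1/8 × 159000 = 2500 + 36750 + 19500 + 35250 + 19875 = 113875

$113,875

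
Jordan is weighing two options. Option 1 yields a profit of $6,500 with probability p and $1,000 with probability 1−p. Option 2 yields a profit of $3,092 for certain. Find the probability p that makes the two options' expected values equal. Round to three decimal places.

p = 0.380

p·6500 + (1−p)·1000 = 3092
5500p + 1000 = 3092
p = (3092 − 1000) / 5500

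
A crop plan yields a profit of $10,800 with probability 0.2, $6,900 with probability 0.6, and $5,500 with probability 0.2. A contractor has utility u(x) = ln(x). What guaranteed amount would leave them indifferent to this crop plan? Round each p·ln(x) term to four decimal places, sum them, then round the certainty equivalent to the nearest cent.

E[u] = 0.2·ln(10800) + 0.6·ln(6900) + 0.2·ln(5500) = 1.8575 + 5.3036 + 1.7225 = 8.8836
CE = e^8.8836 ≈ 7212.71

$7,212.71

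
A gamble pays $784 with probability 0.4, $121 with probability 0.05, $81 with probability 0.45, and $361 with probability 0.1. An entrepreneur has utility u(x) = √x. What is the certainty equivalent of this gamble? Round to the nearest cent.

$313.29

E[u] = 0.4·√784 + 0.05·√121 + 0.45·√81 + 0.1·√361 = 0.4·28 + 0.05·11 + 0.45·9 + 0.1·19 = 17.7
CE = (17.7)² = 313.29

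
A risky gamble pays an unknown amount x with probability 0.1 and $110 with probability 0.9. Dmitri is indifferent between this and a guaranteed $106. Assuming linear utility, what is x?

0.1·x + 0.9·110 = 106
0.1·x = 106 − 99 = 7
x = 7 / 0.1 = 70

x = $70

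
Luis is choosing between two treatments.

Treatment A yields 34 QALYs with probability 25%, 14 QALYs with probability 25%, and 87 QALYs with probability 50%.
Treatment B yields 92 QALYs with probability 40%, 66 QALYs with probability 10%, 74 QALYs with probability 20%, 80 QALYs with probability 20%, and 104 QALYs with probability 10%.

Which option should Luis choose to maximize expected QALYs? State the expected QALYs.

Treatment B (84.6 QALYs)

Treatment A = 0.25 × 34 + 0.25 × 14 + 0.5 × 87 = 8.5 + 3.5 + 43.5 = 55.5
Treatment B = 0.4 × 92 + 0.1 × 66 + 0.2 × 74 + 0.2 × 80 + 0.1 × 104 = 36.8 + 6.6 + 14.8 + 16 + 10.4 = 84.6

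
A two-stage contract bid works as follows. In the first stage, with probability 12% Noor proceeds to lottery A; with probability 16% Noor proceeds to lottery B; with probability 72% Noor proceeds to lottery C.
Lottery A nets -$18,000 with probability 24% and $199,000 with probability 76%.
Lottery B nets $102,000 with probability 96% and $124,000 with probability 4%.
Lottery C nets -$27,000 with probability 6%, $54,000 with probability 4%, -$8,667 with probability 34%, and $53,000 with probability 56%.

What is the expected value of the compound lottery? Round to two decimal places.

$53,727.92

EV(A) = 0.24 × (-18000) + 0.76 × 199000 = -4320 + 151240 = 146920
EV(B) = 0.96 × 102000 + 0.04 × 124000 = 97920 + 4960 = 102880
EV(C) = 0.06 × (-27000) + 0.04 × 54000 + 0.34 × (-8667) + 0.56 × 53000 = -1620 + 2160 − 2946.78 + 29680 = 27273.22
Overall = 0.12 × 146920 + 0.16 × 102880 + 0.72 × 27273.22 = 17630.4 + 16460.8 + 19636.7184 = 53727.9184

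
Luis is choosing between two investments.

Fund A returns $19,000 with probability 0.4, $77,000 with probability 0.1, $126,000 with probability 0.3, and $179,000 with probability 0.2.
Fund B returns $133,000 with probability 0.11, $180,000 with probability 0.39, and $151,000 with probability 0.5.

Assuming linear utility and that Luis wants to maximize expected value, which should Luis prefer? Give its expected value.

Fund B ($160,330)

Fund A = 0.4 × 19000 + 0.1 × 77000 + 0.3 × 126000 + 0.2 × 179000 = 7600 + 7700 + 37800 + 35800 = 88900
Fund B = 0.11 × 133000 + 0.39 × 180000 + 0.5 × 151000 = 14630 + 70200 + 75500 = 160330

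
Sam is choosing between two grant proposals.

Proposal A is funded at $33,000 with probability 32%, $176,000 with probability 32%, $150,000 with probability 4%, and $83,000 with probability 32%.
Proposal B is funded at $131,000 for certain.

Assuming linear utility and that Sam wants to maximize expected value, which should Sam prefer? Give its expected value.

Proposal A = 0.32 × 33000 + 0.32 × 176000 + 0.04 × 150000 + 0.32 × 83000 = 10560 + 56320 + 6000 + 26560 = 99440
Proposal B: 131000 (certain)

Proposal B ($131,000)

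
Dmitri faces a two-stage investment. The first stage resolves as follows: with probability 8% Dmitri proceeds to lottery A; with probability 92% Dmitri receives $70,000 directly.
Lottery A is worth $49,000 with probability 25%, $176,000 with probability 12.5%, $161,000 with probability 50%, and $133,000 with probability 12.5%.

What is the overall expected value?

EV(A) = 0.25 × 49000 + 0.125 × 176000 + 0.5 × 161000 + 0.125 × 133000 = 12250 + 22000 + 80500 + 16625 = 131375
Branch B: 70000 (certain)
Overall = 0.08 × 131375 + 0.92 × 70000 = 10510 + 64400 = 74910

$74,910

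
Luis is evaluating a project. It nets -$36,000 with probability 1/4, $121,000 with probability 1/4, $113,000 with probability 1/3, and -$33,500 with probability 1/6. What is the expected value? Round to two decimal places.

EV = 1/4 × (-36000) + 1/4 × 121000 + 1/3 × 113000 + 1/6 × (-33500) = -9000 + 30250 + 37666.6667 − 5583.3333 = 53333.3333

$53,333.33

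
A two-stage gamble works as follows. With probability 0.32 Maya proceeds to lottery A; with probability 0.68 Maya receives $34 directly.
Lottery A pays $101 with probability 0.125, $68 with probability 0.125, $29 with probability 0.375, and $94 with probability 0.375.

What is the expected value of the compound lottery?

$44.64

EV(A) = 0.125 × 101 + 0.125 × 68 + 0.375 × 29 + 0.375 × 94 = 12.625 + 8.5 + 10.875 + 35.25 = 67.25
Branch B: 34 (certain)
Overall = 0.32 × 67.25 + 0.68 × 34 = 21.52 + 23.12 = 44.64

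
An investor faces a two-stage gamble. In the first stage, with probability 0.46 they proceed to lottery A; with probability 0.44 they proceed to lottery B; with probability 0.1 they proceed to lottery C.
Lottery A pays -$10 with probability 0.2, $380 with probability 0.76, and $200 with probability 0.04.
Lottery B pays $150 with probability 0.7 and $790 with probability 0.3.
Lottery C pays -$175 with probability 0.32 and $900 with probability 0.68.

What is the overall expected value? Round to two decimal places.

EV(A) = 0.2 × (-10) + 0.76 × 380 + 0.04 × 200 = -2 + 288.8 + 8 = 294.8
EV(B) = 0.7 × 150 + 0.3 × 790 = 105 + 237 = 342
EV(C) = 0.32 × (-175) + 0.68 × 900 = -56 + 612 = 556
Overall = 0.46 × 294.8 + 0.44 × 342 + 0.1 × 556 = 135.608 + 150.48 + 55.6 = 341.688

$341.69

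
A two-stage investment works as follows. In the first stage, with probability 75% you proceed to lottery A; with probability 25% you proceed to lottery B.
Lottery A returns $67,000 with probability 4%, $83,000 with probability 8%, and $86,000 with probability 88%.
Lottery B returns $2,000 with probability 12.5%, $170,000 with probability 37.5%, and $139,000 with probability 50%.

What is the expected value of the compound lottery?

$97,125

EV(A) = 0.04 × 67000 + 0.08 × 83000 + 0.88 × 86000 = 2680 + 6640 + 75680 = 85000
EV(B) = 0.125 × 2000 + 0.375 × 170000 + 0.5 × 139000 = 250 + 63750 + 69500 = 133500
Overall = 0.75 × 85000 + 0.25 × 133500 = 63750 + 33375 = 97125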